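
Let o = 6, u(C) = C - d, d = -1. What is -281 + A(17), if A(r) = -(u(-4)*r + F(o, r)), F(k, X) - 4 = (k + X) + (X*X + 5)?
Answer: -551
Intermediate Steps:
u(C) = 1 + C (u(C) = C - 1*(-1) = C + 1 = 1 + C)
F(k, X) = 9 + X + k + X² (F(k, X) = 4 + ((k + X) + (X*X + 5)) = 4 + ((X + k) + (X² + 5)) = 4 + ((X + k) + (5 + X²)) = 4 + (5 + X + k + X²) = 9 + X + k + X²)
A(r) = -15 - r² + 2*r (A(r) = -((1 - 4)*r + (9 + r + 6 + r²)) = -(-3*r + (15 + r + r²)) = -(15 + r² - 2*r) = -15 - r² + 2*r)
-281 + A(17) = -281 + (-15 - 1*17² + 2*17) = -281 + (-15 - 1*289 + 34) = -281 + (-15 - 289 + 34) = -281 - 270 = -551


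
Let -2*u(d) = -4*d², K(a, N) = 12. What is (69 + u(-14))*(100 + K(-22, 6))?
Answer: 51632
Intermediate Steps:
u(d) = 2*d² (u(d) = -(-2)*d² = 2*d²)
(69 + u(-14))*(100 + K(-22, 6)) = (69 + 2*(-14)²)*(100 + 12) = (69 + 2*196)*112 = (69 + 392)*112 = 461*112 = 51632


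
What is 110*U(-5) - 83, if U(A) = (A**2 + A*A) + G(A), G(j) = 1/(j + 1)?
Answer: 10779/2 ≈ 5389.5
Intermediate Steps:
G(j) = 1/(1 + j)
U(A) = 1/(1 + A) + 2*A**2 (U(A) = (A**2 + A*A) + 1/(1 + A) = (A**2 + A**2) + 1/(1 + A) = 2*A**2 + 1/(1 + A) = 1/(1 + A) + 2*A**2)
110*U(-5) - 83 = 110*((1 + 2*(-5)**2*(1 - 5))/(1 - 5)) - 83 = 110*((1 + 2*25*(-4))/(-4)) - 83 = 110*(-(1 - 200)/4) - 83 = 110*(-1/4*(-199)) - 83 = 110*(199/4) - 83 = 10945/2 - 83 = 10779/2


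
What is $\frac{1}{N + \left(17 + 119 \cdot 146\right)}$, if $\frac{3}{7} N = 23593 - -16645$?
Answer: $\frac{3}{333839} \approx 8.9864 \cdot 10^{-6}$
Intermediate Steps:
$N = \frac{281666}{3}$ ($N = \frac{7 \left(23593 - -16645\right)}{3} = \frac{7 \left(23593 + 16645\right)}{3} = \frac{7}{3} \cdot 40238 = \frac{281666}{3} \approx 93889.0$)
$\frac{1}{N + \left(17 + 119 \cdot 146\right)} = \frac{1}{\frac{281666}{3} + \left(17 + 119 \cdot 146\right)} = \frac{1}{\frac{281666}{3} + \left(17 + 17374\right)} = \frac{1}{\frac{281666}{3} + 17391} = \frac{1}{\frac{333839}{3}} = \frac{3}{333839}$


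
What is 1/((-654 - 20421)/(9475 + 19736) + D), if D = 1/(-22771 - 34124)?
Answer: -553986615/399697112 ≈ -1.3860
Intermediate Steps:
D = -1/56895 (D = 1/(-56895) = -1/56895 ≈ -1.7576e-5)
1/((-654 - 20421)/(9475 + 19736) + D) = 1/((-654 - 20421)/(9475 + 19736) - 1/56895) = 1/(-21075/29211 - 1/56895) = 1/(-21075*1/29211 - 1/56895) = 1/(-7025/9737 - 1/56895) = 1/(-399697112/553986615) = -553986615/399697112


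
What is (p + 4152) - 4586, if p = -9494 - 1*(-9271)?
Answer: -657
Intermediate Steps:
p = -223 (p = -9494 + 9271 = -223)
(p + 4152) - 4586 = (-223 + 4152) - 4586 = 3929 - 4586 = -657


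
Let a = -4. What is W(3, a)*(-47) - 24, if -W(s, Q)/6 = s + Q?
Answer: -306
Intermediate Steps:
W(s, Q) = -6*Q - 6*s (W(s, Q) = -6*(s + Q) = -6*(Q + s) = -6*Q - 6*s)
W(3, a)*(-47) - 24 = (-6*(-4) - 6*3)*(-47) - 24 = (24 - 18)*(-47) - 24 = 6*(-47) - 24 = -282 - 24 = -306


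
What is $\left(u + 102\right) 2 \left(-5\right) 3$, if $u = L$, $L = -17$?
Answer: $-2550$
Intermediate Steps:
$u = -17$
$\left(u + 102\right) 2 \left(-5\right) 3 = \left(-17 + 102\right) 2 \left(-5\right) 3 = 85 \left(\left(-10\right) 3\right) = 85 \left(-30\right) = -2550$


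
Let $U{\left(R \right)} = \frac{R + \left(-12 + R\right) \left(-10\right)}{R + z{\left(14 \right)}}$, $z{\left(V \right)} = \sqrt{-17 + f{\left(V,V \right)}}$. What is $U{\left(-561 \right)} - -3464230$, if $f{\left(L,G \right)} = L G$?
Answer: $\frac{1089642932851}{314542} - \frac{5169 \sqrt{179}}{314542} \approx 3.4642 \cdot 10^{6}$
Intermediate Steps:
$f{\left(L,G \right)} = G L$
$z{\left(V \right)} = \sqrt{-17 + V^{2}}$ ($z{\left(V \right)} = \sqrt{-17 + V V} = \sqrt{-17 + V^{2}}$)
$U{\left(R \right)} = \frac{120 - 9 R}{R + \sqrt{179}}$ ($U{\left(R \right)} = \frac{R + \left(-12 + R\right) \left(-10\right)}{R + \sqrt{-17 + 14^{2}}} = \frac{R - \left(-120 + 10 R\right)}{R + \sqrt{-17 + 196}} = \frac{120 - 9 R}{R + \sqrt{179}}$)
$U{\left(-561 \right)} - -3464230 = \frac{3 \left(40 - -1683\right)}{-561 + \sqrt{179}} - -3464230 = \frac{3 \left(40 + 1683\right)}{-561 + \sqrt{179}} + 3464230 = 3 \frac{1}{-561 + \sqrt{179}} \cdot 1723 + 3464230 = \frac{5169}{-561 + \sqrt{179}} + 3464230 = 3464230 + \frac{5169}{-561 + \sqrt{179}}$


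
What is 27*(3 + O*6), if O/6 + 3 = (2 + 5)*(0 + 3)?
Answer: 17577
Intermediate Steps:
O = 108 (O = -18 + 6*((2 + 5)*(0 + 3)) = -18 + 6*(7*3) = -18 + 6*21 = -18 + 126 = 108)
27*(3 + O*6) = 27*(3 + 108*6) = 27*(3 + 648) = 27*651 = 17577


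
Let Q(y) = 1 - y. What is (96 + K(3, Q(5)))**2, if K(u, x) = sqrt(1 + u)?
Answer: 9604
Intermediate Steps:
(96 + K(3, Q(5)))**2 = (96 + sqrt(1 + 3))**2 = (96 + sqrt(4))**2 = (96 + 2)**2 = 98**2 = 9604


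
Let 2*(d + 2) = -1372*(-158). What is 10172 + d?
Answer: 118558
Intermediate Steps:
d = 108386 (d = -2 + (-1372*(-158))/2 = -2 + (1/2)*216776 = -2 + 108388 = 108386)
10172 + d = 10172 + 108386 = 118558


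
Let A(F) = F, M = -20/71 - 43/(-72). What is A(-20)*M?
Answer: -8065/1278 ≈ -6.3106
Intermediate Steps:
M = 1613/5112 (M = -20*1/71 - 43*(-1/72) = -20/71 + 43/72 = 1613/5112 ≈ 0.31553)
A(-20)*M = -20*1613/5112 = -8065/1278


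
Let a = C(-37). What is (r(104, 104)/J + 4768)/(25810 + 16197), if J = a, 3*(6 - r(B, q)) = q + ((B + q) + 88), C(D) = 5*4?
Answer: 20407/180030 ≈ 0.11335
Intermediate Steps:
C(D) = 20
a = 20
r(B, q) = -70/3 - 2*q/3 - B/3 (r(B, q) = 6 - (q + ((B + q) + 88))/3 = 6 - (q + (88 + B + q))/3 = 6 - (88 + B + 2*q)/3 = 6 + (-88/3 - 2*q/3 - B/3) = -70/3 - 2*q/3 - B/3)
J = 20
(r(104, 104)/J + 4768)/(25810 + 16197) = ((-70/3 - ⅔*104 - ⅓*104)/20 + 4768)/(25810 + 16197) = ((-70/3 - 208/3 - 104/3)*(1/20) + 4768)/42007 = (-382/3*1/20 + 4768)*(1/42007) = (-191/30 + 4768)*(1/42007) = (142849/30)*(1/42007) = 20407/180030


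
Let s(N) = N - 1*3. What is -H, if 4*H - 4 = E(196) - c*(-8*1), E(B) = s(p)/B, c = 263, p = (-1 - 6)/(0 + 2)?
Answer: -826323/1568 ≈ -526.99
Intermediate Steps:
p = -7/2 ≈ -3.5000
s(N) = -3 + N (s(N) = N - 3 = -3 + N)
E(B) = -13/(2*B) (E(B) = (-3 - 7/2)/B = -13/(2*B))
H = 826323/1568 (H = 1 + (-13/2/196 - 263*(-8*1))/4 = 1 + (-13/2*1/196 - 263*(-8))/4 = 1 + (-13/392 - 1*(-2104))/4 = 1 + (-13/392 + 2104)/4 = 1 + (1/4)*(824755/392) = 1 + 824755/1568 = 826323/1568 ≈ 526.99)
-H = -1*826323/1568 = -826323/1568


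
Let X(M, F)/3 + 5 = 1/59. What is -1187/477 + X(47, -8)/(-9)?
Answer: -23287/28143 ≈ -0.82745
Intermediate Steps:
X(M, F) = -882/59 (X(M, F) = -15 + 3/59 = -882/59)
-1187/477 + X(47, -8)/(-9) = -1187/477 - 882/59/(-9) = -1187*1/477 - 882/59*(-1/9) = -1187/477 + 98/59 = -23287/28143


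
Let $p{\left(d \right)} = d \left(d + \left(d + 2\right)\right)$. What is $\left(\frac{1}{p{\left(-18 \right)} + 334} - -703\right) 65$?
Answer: $\frac{43227535}{946} \approx 45695.0$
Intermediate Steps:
$p{\left(d \right)} = d \left(2 + 2 d\right)$ ($p{\left(d \right)} = d \left(d + \left(2 + d\right)\right) = d \left(2 + 2 d\right)$)
$\left(\frac{1}{p{\left(-18 \right)} + 334} - -703\right) 65 = \left(\frac{1}{2 \left(-18\right) \left(1 - 18\right) + 334} - -703\right) 65 = \left(\frac{1}{2 \left(-18\right) \left(-17\right) + 334} + 703\right) 65 = \left(\frac{1}{612 + 334} + 703\right) 65 = \left(\frac{1}{946} + 703\right) 65 = \frac{665039}{946} \cdot 65 = \frac{43227535}{946}$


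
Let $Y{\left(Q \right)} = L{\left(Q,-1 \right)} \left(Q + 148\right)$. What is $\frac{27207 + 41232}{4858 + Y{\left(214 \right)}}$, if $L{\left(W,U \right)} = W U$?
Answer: $- \frac{68439}{72610} \approx -0.94256$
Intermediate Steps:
$L{\left(W,U \right)} = U W$
$Y{\left(Q \right)} = - Q \left(148 + Q\right)$ ($Y{\left(Q \right)} = - Q \left(Q + 148\right) = - Q \left(148 + Q\right)$)
$\frac{27207 + 41232}{4858 + Y{\left(214 \right)}} = \frac{27207 + 41232}{4858 - 214 \left(148 + 214\right)} = \frac{68439}{4858 - 214 \cdot 362} = \frac{68439}{4858 - 77468} = \frac{68439}{-72610} = 68439 \left(- \frac{1}{72610}\right) = - \frac{68439}{72610}$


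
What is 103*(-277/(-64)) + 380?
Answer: 52851/64 ≈ 825.80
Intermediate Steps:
103*(-277/(-64)) + 380 = 103*(-277*(-1/64)) + 380 = 103*(277/64) + 380 = 28531/64 + 380 = 52851/64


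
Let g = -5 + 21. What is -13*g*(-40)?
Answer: 8320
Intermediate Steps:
g = 16
-13*g*(-40) = -13*16*(-40) = -208*(-40) = 8320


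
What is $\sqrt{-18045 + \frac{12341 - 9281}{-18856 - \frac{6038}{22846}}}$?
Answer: $\frac{i \sqrt{93022916055505073985}}{71798369} \approx 134.33 i$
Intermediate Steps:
$\sqrt{-18045 + \frac{12341 - 9281}{-18856 - \frac{6038}{22846}}} = \sqrt{-18045 + \frac{3060}{-18856 - \frac{3019}{11423}}} = \sqrt{-18045 + \frac{3060}{- \frac{215395107}{11423}}} = \sqrt{-18045 + 3060 \left(- \frac{11423}{215395107}\right)} = \sqrt{-18045 - \frac{11651460}{71798369}} = \sqrt{- \frac{1295613220065}{71798369}} = \frac{i \sqrt{93022916055505073985}}{71798369}$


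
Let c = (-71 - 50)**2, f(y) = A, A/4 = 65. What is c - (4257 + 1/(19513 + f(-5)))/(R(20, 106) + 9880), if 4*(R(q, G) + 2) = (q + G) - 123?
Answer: 11439117226247/781330095 ≈ 14641.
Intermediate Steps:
A = 260 (A = 4*65 = 260)
f(y) = 260
R(q, G) = -131/4 + G/4 + q/4 (R(q, G) = -2 + ((q + G) - 123)/4 = -2 + ((G + q) - 123)/4 = -2 + (-123 + G + q)/4 = -2 + (-123/4 + G/4 + q/4) = -131/4 + G/4 + q/4)
c = 14641 (c = (-121)**2 = 14641)
c - (4257 + 1/(19513 + f(-5)))/(R(20, 106) + 9880) = 14641 - (4257 + 1/(19513 + 260))/((-131/4 + (1/4)*106 + (1/4)*20) + 9880) = 14641 - (4257 + 1/19773)/((-131/4 + 53/2 + 5) + 9880) = 14641 - (4257 + 1/19773)/(-5/4 + 9880) = 14641 - 84173662/(19773*39515/4) = 14641 - 84173662*4/(19773*39515) = 14641 - 1*336694648/781330095 = 14641 - 336694648/781330095 = 11439117226247/781330095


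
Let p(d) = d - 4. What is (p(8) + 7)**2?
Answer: 121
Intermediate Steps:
p(d) = -4 + d
(p(8) + 7)**2 = ((-4 + 8) + 7)**2 = (4 + 7)**2 = 11**2 = 121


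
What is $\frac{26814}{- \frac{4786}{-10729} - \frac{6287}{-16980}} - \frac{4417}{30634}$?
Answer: $\frac{149644354707915169}{4555873254902} \approx 32847.0$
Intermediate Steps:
$\frac{26814}{- \frac{4786}{-10729} - \frac{6287}{-16980}} - \frac{4417}{30634} = \frac{26814}{\left(-4786\right) \left(- \frac{1}{10729}\right) - - \frac{6287}{16980}} - \frac{4417}{30634} = \frac{26814}{\frac{4786}{10729} + \frac{6287}{16980}} - \frac{4417}{30634} = \frac{26814}{\frac{148719503}{182178420}} - \frac{4417}{30634} = 26814 \cdot \frac{182178420}{148719503} - \frac{4417}{30634} = \frac{4884932153880}{148719503} - \frac{4417}{30634} = \frac{149644354707915169}{4555873254902}$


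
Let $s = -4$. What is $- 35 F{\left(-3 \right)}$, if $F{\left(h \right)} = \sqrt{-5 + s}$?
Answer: $- 105 i \approx - 105.0 i$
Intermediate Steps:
$F{\left(h \right)} = 3 i$ ($F{\left(h \right)} = \sqrt{-5 - 4} = \sqrt{-9} = 3 i$)
$- 35 F{\left(-3 \right)} = - 35 \cdot 3 i = - 105 i$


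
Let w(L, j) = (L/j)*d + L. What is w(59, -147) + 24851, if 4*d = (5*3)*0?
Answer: 24910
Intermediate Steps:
d = 0 (d = ((5*3)*0)/4 = (15*0)/4 = (¼)*0 = 0)
w(L, j) = L (w(L, j) = (L/j)*0 + L = 0 + L = L)
w(59, -147) + 24851 = 59 + 24851 = 24910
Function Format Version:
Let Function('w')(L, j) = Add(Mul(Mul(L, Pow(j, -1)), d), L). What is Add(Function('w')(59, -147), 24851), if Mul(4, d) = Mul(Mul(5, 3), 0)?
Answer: 24910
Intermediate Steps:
d = 0 (d = Mul(Rational(1, 4), Mul(Mul(5, 3), 0)) = Mul(Rational(1, 4), Mul(15, 0)) = Mul(Rational(1, 4), 0) = 0)
Function('w')(L, j) = L (Function('w')(L, j) = Add(Mul(Mul(L, Pow(j, -1)), 0), L) = Add(0, L) = L)
Add(Function('w')(59, -147), 24851) = Add(59, 24851) = 24910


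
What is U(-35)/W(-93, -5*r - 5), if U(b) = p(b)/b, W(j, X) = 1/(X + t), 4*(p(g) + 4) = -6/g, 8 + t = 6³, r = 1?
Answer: 27423/1225 ≈ 22.386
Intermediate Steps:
t = 208 (t = -8 + 6³ = -8 + 216 = 208)
p(g) = -4 - 3/(2*g) (p(g) = -4 + (-6/g)/4 = -4 - 3/(2*g))
W(j, X) = 1/(208 + X) (W(j, X) = 1/(X + 208) = 1/(208 + X))
U(b) = (-4 - 3/(2*b))/b
U(-35)/W(-93, -5*r - 5) = ((½)*(-3 - 8*(-35))/(-35)²)/(1/(208 + (-5*1 - 5))) = ((½)*(1/1225)*(-3 + 280))/(1/(208 + (-5 - 5))) = ((½)*(1/1225)*277)/(1/(208 - 10)) = 277/(2450*(1/198)) = (277/2450)*198 = 27423/1225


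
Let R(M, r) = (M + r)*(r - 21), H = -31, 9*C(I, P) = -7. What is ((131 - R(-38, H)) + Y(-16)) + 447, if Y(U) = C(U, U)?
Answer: -27097/9 ≈ -3010.8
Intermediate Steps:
C(I, P) = -7/9 (C(I, P) = (⅑)*(-7) = -7/9)
Y(U) = -7/9
R(M, r) = (-21 + r)*(M + r) (R(M, r) = (M + r)*(-21 + r) = (-21 + r)*(M + r))
((131 - R(-38, H)) + Y(-16)) + 447 = ((131 - ((-31)² - 21*(-38) - 21*(-31) - 38*(-31))) - 7/9) + 447 = ((131 - (961 + 798 + 651 + 1178)) - 7/9) + 447 = ((131 - 1*3588) - 7/9) + 447 = ((131 - 3588) - 7/9) + 447 = (-3457 - 7/9) + 447 = -31120/9 + 447 = -27097/9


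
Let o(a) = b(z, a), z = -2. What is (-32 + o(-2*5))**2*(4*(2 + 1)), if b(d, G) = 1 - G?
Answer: 5292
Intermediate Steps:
o(a) = 1 - a
(-32 + o(-2*5))**2*(4*(2 + 1)) = (-32 + (1 - (-2)*5))**2*(4*(2 + 1)) = (-32 + (1 - 1*(-10)))**2*(4*3) = (-32 + (1 + 10))**2*12 = (-32 + 11)**2*12 = (-21)**2*12 = 441*12 = 5292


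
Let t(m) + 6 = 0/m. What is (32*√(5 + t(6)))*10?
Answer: 320*I ≈ 320.0*I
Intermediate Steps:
t(m) = -6 (t(m) = -6 + 0/m = -6 + 0 = -6)
(32*√(5 + t(6)))*10 = (32*√(5 - 6))*10 = (32*√(-1))*10 = (32*I)*10 = 320*I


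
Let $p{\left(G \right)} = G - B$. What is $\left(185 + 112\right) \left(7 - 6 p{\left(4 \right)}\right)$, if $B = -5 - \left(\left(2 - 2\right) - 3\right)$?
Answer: $-8613$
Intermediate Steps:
$B = -2$ ($B = -5 - \left(0 - 3\right) = -5 - -3 = -5 + 3 = -2$)
$p{\left(G \right)} = 2 + G$ ($p{\left(G \right)} = G - -2 = G + 2 = 2 + G$)
$\left(185 + 112\right) \left(7 - 6 p{\left(4 \right)}\right) = \left(185 + 112\right) \left(7 - 6 \left(2 + 4\right)\right) = 297 \left(7 - 36\right) = 297 \left(-29\right) = -8613$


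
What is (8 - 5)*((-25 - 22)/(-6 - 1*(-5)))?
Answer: 141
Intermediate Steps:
(8 - 5)*((-25 - 22)/(-6 - 1*(-5))) = 3*(-47/(-6 + 5)) = 3*(-47/(-1)) = 3*(-47*(-1)) = 3*47 = 141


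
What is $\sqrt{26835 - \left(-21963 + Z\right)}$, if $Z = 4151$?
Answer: $\sqrt{44647} \approx 211.3$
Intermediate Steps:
$\sqrt{26835 - \left(-21963 + Z\right)} = \sqrt{26835 + \left(21963 - 4151\right)} = \sqrt{26835 + 17812} = \sqrt{44647}$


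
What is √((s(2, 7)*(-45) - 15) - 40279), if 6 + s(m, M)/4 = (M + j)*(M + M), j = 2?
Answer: I*√61894 ≈ 248.79*I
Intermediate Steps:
s(m, M) = -24 + 8*M*(2 + M) (s(m, M) = -24 + 4*((M + 2)*(M + M)) = -24 + 4*((2 + M)*(2*M)) = -24 + 4*(2*M*(2 + M)) = -24 + 8*M*(2 + M))
√((s(2, 7)*(-45) - 15) - 40279) = √(((-24 + 8*7² + 16*7)*(-45) - 15) - 40279) = √(((-24 + 8*49 + 112)*(-45) - 15) - 40279) = √(((-24 + 392 + 112)*(-45) - 15) - 40279) = √((480*(-45) - 15) - 40279) = √((-21600 - 15) - 40279) = √(-21615 - 40279) = √(-61894) = I*√61894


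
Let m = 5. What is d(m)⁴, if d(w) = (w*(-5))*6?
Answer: 506250000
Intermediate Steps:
d(w) = -30*w (d(w) = -5*w*6 = -30*w)
d(m)⁴ = (-30*5)⁴ = (-150)⁴ = 506250000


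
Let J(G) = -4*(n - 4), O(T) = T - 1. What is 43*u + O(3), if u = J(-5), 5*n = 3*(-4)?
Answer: 5514/5 ≈ 1102.8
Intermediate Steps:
n = -12/5 (n = (3*(-4))/5 = (⅕)*(-12) = -12/5 ≈ -2.4000)
O(T) = -1 + T
J(G) = 128/5 (J(G) = -4*(-12/5 - 4) = -4*(-32/5) = 128/5)
u = 128/5 ≈ 25.600
43*u + O(3) = 43*(128/5) + (-1 + 3) = 5504/5 + 2 = 5514/5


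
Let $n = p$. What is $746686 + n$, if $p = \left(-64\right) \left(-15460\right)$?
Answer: $1736126$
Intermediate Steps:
$p = 989440$
$n = 989440$
$746686 + n = 746686 + 989440 = 1736126$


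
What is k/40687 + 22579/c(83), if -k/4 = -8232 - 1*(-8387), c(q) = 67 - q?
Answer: -918681693/650992 ≈ -1411.2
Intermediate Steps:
k = -620 (k = -4*(-8232 - 1*(-8387)) = -4*(-8232 + 8387) = -4*155 = -620)
k/40687 + 22579/c(83) = -620/40687 + 22579/(67 - 1*83) = -620*1/40687 + 22579/(67 - 83) = -620/40687 + 22579/(-16) = -620/40687 + 22579*(-1/16) = -620/40687 - 22579/16 = -918681693/650992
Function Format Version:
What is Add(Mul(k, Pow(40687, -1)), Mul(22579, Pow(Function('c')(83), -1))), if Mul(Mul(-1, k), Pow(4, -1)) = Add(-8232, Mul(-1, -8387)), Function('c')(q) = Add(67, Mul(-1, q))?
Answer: Rational(-918681693, 650992) ≈ -1411.2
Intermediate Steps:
k = -620 (k = Mul(-4, Add(-8232, Mul(-1, -8387))) = Mul(-4, Add(-8232, 8387)) = Mul(-4, 155) = -620)
Add(Mul(k, Pow(40687, -1)), Mul(22579, Pow(Function('c')(83), -1))) = Add(Mul(-620, Pow(40687, -1)), Mul(22579, Pow(Add(67, Mul(-1, 83)), -1))) = Add(Mul(-620, Rational(1, 40687)), Mul(22579, Pow(Add(67, -83), -1))) = Add(Rational(-620, 40687), Mul(22579, Pow(-16, -1))) = Add(Rational(-620, 40687), Mul(22579, Rational(-1, 16))) = Add(Rational(-620, 40687), Rational(-22579, 16)) = Rational(-918681693, 650992)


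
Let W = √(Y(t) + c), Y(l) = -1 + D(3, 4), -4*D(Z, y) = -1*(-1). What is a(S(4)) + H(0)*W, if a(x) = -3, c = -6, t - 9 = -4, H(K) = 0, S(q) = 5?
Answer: -3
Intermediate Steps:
D(Z, y) = -¼ (D(Z, y) = -(-1)*(-1)/4 = -¼*1 = -¼)
t = 5 (t = 9 - 4 = 5)
Y(l) = -5/4 (Y(l) = -1 - ¼ = -5/4)
W = I*√29/2 (W = √(-5/4 - 6) = √(-29/4) = I*√29/2 ≈ 2.6926*I)
a(S(4)) + H(0)*W = -3 + 0*(I*√29/2) = -3 + 0 = -3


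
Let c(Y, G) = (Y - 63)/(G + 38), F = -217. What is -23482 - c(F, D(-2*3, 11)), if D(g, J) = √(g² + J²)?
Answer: -30210694/1287 - 280*√157/1287 ≈ -23476.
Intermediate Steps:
D(g, J) = √(J² + g²)
c(Y, G) = (-63 + Y)/(38 + G)
-23482 - c(F, D(-2*3, 11)) = -23482 - (-63 - 217)/(38 + √(11² + (-2*3)²)) = -23482 - (-280)/(38 + √(121 + (-6)²)) = -23482 - (-280)/(38 + √(121 + 36)) = -23482 - (-280)/(38 + √157) = -23482 + 280/(38 + √157)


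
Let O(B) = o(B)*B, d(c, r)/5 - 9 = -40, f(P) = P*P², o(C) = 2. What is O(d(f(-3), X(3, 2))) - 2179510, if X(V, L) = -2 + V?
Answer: -2179820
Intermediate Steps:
f(P) = P³
d(c, r) = -155 (d(c, r) = 45 + 5*(-40) = 45 - 200 = -155)
O(B) = 2*B
O(d(f(-3), X(3, 2))) - 2179510 = 2*(-155) - 2179510 = -310 - 2179510 = -2179820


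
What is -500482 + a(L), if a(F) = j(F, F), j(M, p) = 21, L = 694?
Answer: -500461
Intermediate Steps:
a(F) = 21
-500482 + a(L) = -500482 + 21 = -500461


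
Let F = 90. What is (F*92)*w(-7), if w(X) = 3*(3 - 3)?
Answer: 0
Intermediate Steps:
w(X) = 0 (w(X) = 3*0 = 0)
(F*92)*w(-7) = (90*92)*0 = 8280*0 = 0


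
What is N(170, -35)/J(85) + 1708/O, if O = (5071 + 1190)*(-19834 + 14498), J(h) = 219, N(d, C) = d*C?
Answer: -16565176271/609708702 ≈ -27.169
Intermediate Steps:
N(d, C) = C*d
O = -33408696 (O = 6261*(-5336) = -33408696)
N(170, -35)/J(85) + 1708/O = -35*170/219 + 1708/(-33408696) = -5950*1/219 + 1708*(-1/33408696) = -5950/219 - 427/8352174 = -16565176271/609708702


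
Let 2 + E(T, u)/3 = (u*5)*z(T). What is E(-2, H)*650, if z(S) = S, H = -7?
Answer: 132600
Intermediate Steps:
E(T, u) = -6 + 15*T*u (E(T, u) = -6 + 3*((u*5)*T) = -6 + 3*((5*u)*T) = -6 + 3*(5*T*u) = -6 + 15*T*u)
E(-2, H)*650 = (-6 + 15*(-2)*(-7))*650 = (-6 + 210)*650 = 204*650 = 132600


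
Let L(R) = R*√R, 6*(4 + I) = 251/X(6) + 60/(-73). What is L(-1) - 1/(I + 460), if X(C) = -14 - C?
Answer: -8760/3975037 - I ≈ -0.0022038 - 1.0*I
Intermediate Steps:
I = -54563/8760 (I = -4 + (251/(-14 - 1*6) + 60/(-73))/6 = -4 + (251/(-14 - 6) + 60*(-1/73))/6 = -4 + (251/(-20) - 60/73)/6 = -4 + (251*(-1/20) - 60/73)/6 = -4 + (-251/20 - 60/73)/6 = -4 + (⅙)*(-19523/1460) = -4 - 19523/8760 = -54563/8760 ≈ -6.2287)
L(R) = R^(3/2)
L(-1) - 1/(I + 460) = (-1)^(3/2) - 1/(-54563/8760 + 460) = -I - 1/3975037/8760 = -I - 1*8760/3975037 = -I - 8760/3975037 = -8760/3975037 - I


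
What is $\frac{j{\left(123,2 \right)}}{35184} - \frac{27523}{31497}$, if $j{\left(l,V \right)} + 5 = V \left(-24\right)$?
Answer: $- \frac{323346191}{369396816} \approx -0.87534$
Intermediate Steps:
$j{\left(l,V \right)} = -5 - 24 V$ ($j{\left(l,V \right)} = -5 + V \left(-24\right) = -5 - 24 V$)
$\frac{j{\left(123,2 \right)}}{35184} - \frac{27523}{31497} = \frac{-5 - 48}{35184} - \frac{27523}{31497} = \left(-5 - 48\right) \frac{1}{35184} - \frac{27523}{31497} = \left(-53\right) \frac{1}{35184} - \frac{27523}{31497} = - \frac{53}{35184} - \frac{27523}{31497} = - \frac{323346191}{369396816}$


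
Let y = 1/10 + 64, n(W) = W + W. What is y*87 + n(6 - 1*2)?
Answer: 55847/10 ≈ 5584.7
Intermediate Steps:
n(W) = 2*W
y = 641/10 (y = ⅒ + 64 = 641/10 ≈ 64.100)
y*87 + n(6 - 1*2) = (641/10)*87 + 2*(6 - 1*2) = 55767/10 + 2*(6 - 2) = 55767/10 + 2*4 = 55767/10 + 8 = 55847/10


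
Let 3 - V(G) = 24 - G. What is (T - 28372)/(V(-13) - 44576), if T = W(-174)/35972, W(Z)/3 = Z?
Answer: 510299053/802355460 ≈ 0.63600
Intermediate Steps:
W(Z) = 3*Z
V(G) = -21 + G (V(G) = 3 - (24 - G) = 3 + (-24 + G) = -21 + G)
T = -261/17986 (T = (3*(-174))/35972 = -522*1/35972 = -261/17986 ≈ -0.014511)
(T - 28372)/(V(-13) - 44576) = (-261/17986 - 28372)/((-21 - 13) - 44576) = -510299053/(17986*(-34 - 44576)) = -510299053/17986/(-44610) = -510299053/17986*(-1/44610) = 510299053/802355460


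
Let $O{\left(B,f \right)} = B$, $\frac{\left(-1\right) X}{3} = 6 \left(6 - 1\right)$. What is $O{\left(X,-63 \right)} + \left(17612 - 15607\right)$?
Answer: $1915$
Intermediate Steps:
$X = -90$ ($X = - 3 \cdot 6 \left(6 - 1\right) = - 3 \cdot 6 \cdot 5 = \left(-3\right) 30 = -90$)
$O{\left(X,-63 \right)} + \left(17612 - 15607\right) = -90 + \left(17612 - 15607\right) = -90 + 2005 = 1915$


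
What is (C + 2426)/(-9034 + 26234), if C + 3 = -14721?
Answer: -143/200 ≈ -0.71500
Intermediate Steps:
C = -14724 (C = -3 - 14721 = -14724)
(C + 2426)/(-9034 + 26234) = (-14724 + 2426)/(-9034 + 26234) = -12298/17200 = -12298*1/17200 = -143/200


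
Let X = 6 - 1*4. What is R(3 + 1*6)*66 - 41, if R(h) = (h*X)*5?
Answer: 5899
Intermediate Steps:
X = 2 (X = 6 - 4 = 2)
R(h) = 10*h (R(h) = (h*2)*5 = (2*h)*5 = 10*h)
R(3 + 1*6)*66 - 41 = (10*(3 + 1*6))*66 - 41 = (10*(3 + 6))*66 - 41 = (10*9)*66 - 41 = 90*66 - 41 = 5940 - 41 = 5899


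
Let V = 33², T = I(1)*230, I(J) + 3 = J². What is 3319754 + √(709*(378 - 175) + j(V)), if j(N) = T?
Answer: 3319754 + √143467 ≈ 3.3201e+6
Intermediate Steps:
I(J) = -3 + J²
T = -460 (T = (-3 + 1²)*230 = (-3 + 1)*230 = -2*230 = -460)
V = 1089
j(N) = -460
3319754 + √(709*(378 - 175) + j(V)) = 3319754 + √(709*(378 - 175) - 460) = 3319754 + √(709*203 - 460) = 3319754 + √(143927 - 460) = 3319754 + √143467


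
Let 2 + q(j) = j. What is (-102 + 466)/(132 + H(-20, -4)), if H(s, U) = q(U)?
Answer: 26/9 ≈ 2.8889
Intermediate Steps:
q(j) = -2 + j
H(s, U) = -2 + U
(-102 + 466)/(132 + H(-20, -4)) = (-102 + 466)/(132 + (-2 - 4)) = 364/(132 - 6) = 364/126 = 364*(1/126) = 26/9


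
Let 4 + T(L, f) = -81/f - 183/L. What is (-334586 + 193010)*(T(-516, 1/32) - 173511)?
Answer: 1072096400142/43 ≈ 2.4932e+10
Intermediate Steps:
T(L, f) = -4 - 183/L - 81/f (T(L, f) = -4 + (-81/f - 183/L) = -4 + (-183/L - 81/f) = -4 - 183/L - 81/f)
(-334586 + 193010)*(T(-516, 1/32) - 173511) = (-334586 + 193010)*((-4 - 183/(-516) - 81/(1/32)) - 173511) = -141576*((-4 - 183*(-1/516) - 81/1/32) - 173511) = -141576*((-4 + 61/172 - 81*32) - 173511) = -141576*((-4 + 61/172 - 2592) - 173511) = -141576*(-446451/172 - 173511) = -141576*(-30290343/172) = 1072096400142/43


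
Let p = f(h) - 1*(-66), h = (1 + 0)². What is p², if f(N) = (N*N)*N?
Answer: 4489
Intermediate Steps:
h = 1 (h = 1² = 1)
f(N) = N³ (f(N) = N²*N = N³)
p = 67 (p = 1³ - 1*(-66) = 1 + 66 = 67)
p² = 67² = 4489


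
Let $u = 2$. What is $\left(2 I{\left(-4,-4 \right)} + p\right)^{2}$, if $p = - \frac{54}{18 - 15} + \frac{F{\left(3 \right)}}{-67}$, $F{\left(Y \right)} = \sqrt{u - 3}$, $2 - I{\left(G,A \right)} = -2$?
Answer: $\frac{\left(670 + i\right)^{2}}{4489} \approx 100.0 + 0.29851 i$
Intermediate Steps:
$I{\left(G,A \right)} = 4$ ($I{\left(G,A \right)} = 2 - -2 = 2 + 2 = 4$)
$F{\left(Y \right)} = i$ ($F{\left(Y \right)} = \sqrt{2 - 3} = \sqrt{-1} = i$)
$p = -18 - \frac{i}{67}$ ($p = - \frac{54}{18 - 15} + \frac{i}{-67} = - \frac{54}{3} + i \left(- \frac{1}{67}\right) = \left(-54\right) \frac{1}{3} - \frac{i}{67} = -18 - \frac{i}{67} \approx -18.0 - 0.014925 i$)
$\left(2 I{\left(-4,-4 \right)} + p\right)^{2} = \left(2 \cdot 4 - \left(18 + \frac{i}{67}\right)\right)^{2} = \left(8 - \left(18 + \frac{i}{67}\right)\right)^{2} = \left(-10 - \frac{i}{67}\right)^{2}$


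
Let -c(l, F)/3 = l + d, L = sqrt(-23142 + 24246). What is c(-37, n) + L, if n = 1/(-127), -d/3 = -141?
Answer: -1158 + 4*sqrt(69) ≈ -1124.8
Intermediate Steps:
d = 423 (d = -3*(-141) = 423)
L = 4*sqrt(69) (L = sqrt(1104) = 4*sqrt(69) ≈ 33.227)
n = -1/127 ≈ -0.0078740
c(l, F) = -1269 - 3*l (c(l, F) = -3*(l + 423) = -3*(423 + l) = -1269 - 3*l)
c(-37, n) + L = (-1269 - 3*(-37)) + 4*sqrt(69) = (-1269 + 111) + 4*sqrt(69) = -1158 + 4*sqrt(69)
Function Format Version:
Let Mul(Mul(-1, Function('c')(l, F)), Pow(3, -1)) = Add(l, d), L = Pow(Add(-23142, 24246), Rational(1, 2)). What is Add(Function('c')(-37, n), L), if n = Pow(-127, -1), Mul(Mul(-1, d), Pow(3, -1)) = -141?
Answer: Add(-1158, Mul(4, Pow(69, Rational(1, 2)))) ≈ -1124.8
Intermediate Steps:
d = 423 (d = Mul(-3, -141) = 423)
L = Mul(4, Pow(69, Rational(1, 2))) (L = Pow(1104, Rational(1, 2)) = Mul(4, Pow(69, Rational(1, 2))) ≈ 33.227)
n = Rational(-1, 127) ≈ -0.0078740
Function('c')(l, F) = Add(-1269, Mul(-3, l)) (Function('c')(l, F) = Mul(-3, Add(l, 423)) = Mul(-3, Add(423, l)) = Add(-1269, Mul(-3, l)))
Add(Function('c')(-37, n), L) = Add(Add(-1269, Mul(-3, -37)), Mul(4, Pow(69, Rational(1, 2)))) = Add(Add(-1269, 111), Mul(4, Pow(69, Rational(1, 2)))) = Add(-1158, Mul(4, Pow(69, Rational(1, 2))))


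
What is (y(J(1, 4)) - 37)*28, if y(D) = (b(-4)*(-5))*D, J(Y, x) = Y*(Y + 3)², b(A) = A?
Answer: 7924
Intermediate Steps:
J(Y, x) = Y*(3 + Y)²
y(D) = 20*D (y(D) = (-4*(-5))*D = 20*D)
(y(J(1, 4)) - 37)*28 = (20*(1*(3 + 1)²) - 37)*28 = (20*(1*4²) - 37)*28 = (20*(1*16) - 37)*28 = (20*16 - 37)*28 = (320 - 37)*28 = 283*28 = 7924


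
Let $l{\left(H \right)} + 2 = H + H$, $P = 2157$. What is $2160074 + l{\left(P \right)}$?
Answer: $2164386$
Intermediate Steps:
$l{\left(H \right)} = -2 + 2 H$ ($l{\left(H \right)} = -2 + \left(H + H\right) = -2 + 2 H$)
$2160074 + l{\left(P \right)} = 2160074 + \left(-2 + 2 \cdot 2157\right) = 2160074 + \left(-2 + 4314\right) = 2160074 + 4312 = 2164386$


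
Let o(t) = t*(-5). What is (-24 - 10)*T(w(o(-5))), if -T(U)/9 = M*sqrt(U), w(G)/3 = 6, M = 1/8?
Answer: 459*sqrt(2)/4 ≈ 162.28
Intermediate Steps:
o(t) = -5*t
M = 1/8 (M = 1*(1/8) = 1/8 ≈ 0.12500)
w(G) = 18 (w(G) = 3*6 = 18)
T(U) = -9*sqrt(U)/8
(-24 - 10)*T(w(o(-5))) = (-24 - 10)*(-27*sqrt(2)/8) = -(-153)*3*sqrt(2)/4 = -(-459)*sqrt(2)/4 = 459*sqrt(2)/4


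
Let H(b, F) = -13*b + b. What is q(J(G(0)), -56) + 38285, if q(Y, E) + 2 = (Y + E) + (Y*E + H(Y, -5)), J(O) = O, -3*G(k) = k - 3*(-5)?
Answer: 38562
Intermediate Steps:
G(k) = -5 - k/3 (G(k) = -(k - 3*(-5))/3 = -(k + 15)/3 = -(15 + k)/3 = -5 - k/3)
H(b, F) = -12*b
q(Y, E) = -2 + E - 11*Y + E*Y (q(Y, E) = -2 + ((Y + E) + (Y*E - 12*Y)) = -2 + ((E + Y) + (E*Y - 12*Y)) = -2 + ((E + Y) + (-12*Y + E*Y)) = -2 + (E - 11*Y + E*Y) = -2 + E - 11*Y + E*Y)
q(J(G(0)), -56) + 38285 = (-2 - 56 - 11*(-5 - ⅓*0) - 56*(-5 - ⅓*0)) + 38285 = (-2 - 56 - 11*(-5 + 0) - 56*(-5 + 0)) + 38285 = (-2 - 56 - 11*(-5) - 56*(-5)) + 38285 = (-2 - 56 + 55 + 280) + 38285 = 277 + 38285 = 38562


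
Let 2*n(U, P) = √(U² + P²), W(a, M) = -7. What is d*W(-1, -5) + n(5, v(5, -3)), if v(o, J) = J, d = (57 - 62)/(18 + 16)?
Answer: 35/34 + √34/2 ≈ 3.9449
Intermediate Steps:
d = -5/34 ≈ -0.14706
n(U, P) = √(P² + U²)/2 (n(U, P) = √(U² + P²)/2 = √(P² + U²)/2)
d*W(-1, -5) + n(5, v(5, -3)) = -5/34*(-7) + √((-3)² + 5²)/2 = 35/34 + √(9 + 25)/2 = 35/34 + √34/2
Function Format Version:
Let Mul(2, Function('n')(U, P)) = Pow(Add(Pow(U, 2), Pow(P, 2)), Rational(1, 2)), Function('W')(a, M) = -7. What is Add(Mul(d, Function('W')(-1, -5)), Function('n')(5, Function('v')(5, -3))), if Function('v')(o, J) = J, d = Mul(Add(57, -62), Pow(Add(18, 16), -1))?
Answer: Add(Rational(35, 34), Mul(Rational(1, 2), Pow(34, Rational(1, 2)))) ≈ 3.9449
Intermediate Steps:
d = Rational(-5, 34) (d = Mul(-5, Pow(34, -1)) = Mul(-5, Rational(1, 34)) = Rational(-5, 34) ≈ -0.14706)
Function('n')(U, P) = Mul(Rational(1, 2), Pow(Add(Pow(P, 2), Pow(U, 2)), Rational(1, 2))) (Function('n')(U, P) = Mul(Rational(1, 2), Pow(Add(Pow(U, 2), Pow(P, 2)), Rational(1, 2))) = Mul(Rational(1, 2), Pow(Add(Pow(P, 2), Pow(U, 2)), Rational(1, 2))))
Add(Mul(d, Function('W')(-1, -5)), Function('n')(5, Function('v')(5, -3))) = Add(Mul(Rational(-5, 34), -7), Mul(Rational(1, 2), Pow(Add(Pow(-3, 2), Pow(5, 2)), Rational(1, 2)))) = Add(Rational(35, 34), Mul(Rational(1, 2), Pow(Add(9, 25), Rational(1, 2)))) = Add(Rational(35, 34), Mul(Rational(1, 2), Pow(34, Rational(1, 2))))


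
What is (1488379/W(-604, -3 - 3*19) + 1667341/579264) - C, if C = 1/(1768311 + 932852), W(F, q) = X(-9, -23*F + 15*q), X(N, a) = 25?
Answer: 2328959098398022103/39117162100800 ≈ 59538.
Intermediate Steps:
W(F, q) = 25
C = 1/2701163 ≈ 3.7021e-7
(1488379/W(-604, -3 - 3*19) + 1667341/579264) - C = (1488379/25 + 1667341/579264) - 1*1/2701163 = (1488379*(1/25) + 1667341*(1/579264)) - 1/2701163 = (1488379/25 + 1667341/579264) - 1/2701163 = 862206056581/14481600 - 1/2701163 = 2328959098398022103/39117162100800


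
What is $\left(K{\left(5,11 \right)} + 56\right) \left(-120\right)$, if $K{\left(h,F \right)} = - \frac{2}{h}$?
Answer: $-6672$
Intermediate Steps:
$\left(K{\left(5,11 \right)} + 56\right) \left(-120\right) = \left(- \frac{2}{5} + 56\right) \left(-120\right) = \frac{278}{5} \left(-120\right) = -6672$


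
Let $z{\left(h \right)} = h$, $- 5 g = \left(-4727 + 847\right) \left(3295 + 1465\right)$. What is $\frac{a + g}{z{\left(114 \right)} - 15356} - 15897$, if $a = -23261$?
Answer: $- \frac{245972573}{15242} \approx -16138.0$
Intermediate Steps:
$g = 3693760$ ($g = - \frac{\left(-4727 + 847\right) \left(3295 + 1465\right)}{5} = - \frac{\left(-3880\right) 4760}{5} = \left(- \frac{1}{5}\right) \left(-18468800\right) = 3693760$)
$\frac{a + g}{z{\left(114 \right)} - 15356} - 15897 = \frac{-23261 + 3693760}{114 - 15356} - 15897 = \frac{3670499}{-15242} - 15897 = 3670499 \left(- \frac{1}{15242}\right) - 15897 = - \frac{3670499}{15242} - 15897 = - \frac{245972573}{15242}$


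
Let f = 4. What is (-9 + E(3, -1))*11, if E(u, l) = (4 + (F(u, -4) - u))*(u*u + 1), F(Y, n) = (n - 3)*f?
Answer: -3069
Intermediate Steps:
F(Y, n) = -12 + 4*n (F(Y, n) = (n - 3)*4 = (-3 + n)*4 = -12 + 4*n)
E(u, l) = (1 + u**2)*(-24 - u) (E(u, l) = (4 + ((-12 + 4*(-4)) - u))*(u*u + 1) = (4 + ((-12 - 16) - u))*(u**2 + 1) = (4 + (-28 - u))*(1 + u**2) = (-24 - u)*(1 + u**2) = (1 + u**2)*(-24 - u))
(-9 + E(3, -1))*11 = (-9 + (-24 - 1*3 - 1*3**3 - 24*3**2))*11 = (-9 + (-24 - 3 - 1*27 - 24*9))*11 = (-9 + (-24 - 3 - 27 - 216))*11 = (-9 - 270)*11 = -279*11 = -3069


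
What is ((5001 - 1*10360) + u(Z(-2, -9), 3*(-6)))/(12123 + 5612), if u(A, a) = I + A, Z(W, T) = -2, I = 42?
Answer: -5319/17735 ≈ -0.29992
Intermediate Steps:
u(A, a) = 42 + A
((5001 - 1*10360) + u(Z(-2, -9), 3*(-6)))/(12123 + 5612) = ((5001 - 1*10360) + (42 - 2))/(12123 + 5612) = ((5001 - 10360) + 40)/17735 = (-5359 + 40)*(1/17735) = -5319*1/17735 = -5319/17735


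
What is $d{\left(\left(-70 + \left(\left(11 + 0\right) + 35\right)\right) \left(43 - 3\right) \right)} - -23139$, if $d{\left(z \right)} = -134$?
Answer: $23005$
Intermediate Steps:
$d{\left(\left(-70 + \left(\left(11 + 0\right) + 35\right)\right) \left(43 - 3\right) \right)} - -23139 = -134 - -23139 = -134 + 23139 = 23005$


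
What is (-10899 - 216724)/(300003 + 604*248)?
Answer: -227623/449795 ≈ -0.50606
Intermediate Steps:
(-10899 - 216724)/(300003 + 604*248) = -227623/(300003 + 149792) = -227623/449795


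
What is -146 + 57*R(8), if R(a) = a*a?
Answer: 3502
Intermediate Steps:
R(a) = a**2
-146 + 57*R(8) = -146 + 57*8**2 = -146 + 57*64 = -146 + 3648 = 3502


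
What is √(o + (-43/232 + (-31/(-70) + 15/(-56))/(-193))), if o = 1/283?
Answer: I*√45842131699885/15839510 ≈ 0.42746*I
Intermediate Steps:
o = 1/283 ≈ 0.0035336
√(o + (-43/232 + (-31/(-70) + 15/(-56))/(-193))) = √(1/283 + (-43/232 + (-31/(-70) + 15/(-56))/(-193))) = √(1/283 + (-43*1/232 + (-31*(-1/70) + 15*(-1/56))*(-1/193))) = √(1/283 + (-43/232 + (31/70 - 15/56)*(-1/193))) = √(1/283 + (-43/232 + (7/40)*(-1/193))) = √(1/283 + (-43/232 - 7/7720)) = √(1/283 - 20849/111940) = √(-5788327/31679020) = I*√45842131699885/15839510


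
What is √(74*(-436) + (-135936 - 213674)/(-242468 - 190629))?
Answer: I*√6051704225057806/433097 ≈ 179.62*I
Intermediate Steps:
√(74*(-436) + (-135936 - 213674)/(-242468 - 190629)) = √(-32264 - 349610/(-433097)) = √(-32264 - 349610*(-1/433097)) = √(-32264 + 349610/433097) = √(-13973091998/433097) = I*√6051704225057806/433097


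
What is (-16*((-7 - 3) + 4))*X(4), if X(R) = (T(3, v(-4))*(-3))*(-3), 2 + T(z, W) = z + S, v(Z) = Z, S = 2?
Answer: 2592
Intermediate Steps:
T(z, W) = z (T(z, W) = -2 + (z + 2) = -2 + (2 + z) = z)
X(R) = 27 (X(R) = (3*(-3))*(-3) = -9*(-3) = 27)
(-16*((-7 - 3) + 4))*X(4) = -16*((-7 - 3) + 4)*27 = -16*(-10 + 4)*27 = -16*(-6)*27 = 96*27 = 2592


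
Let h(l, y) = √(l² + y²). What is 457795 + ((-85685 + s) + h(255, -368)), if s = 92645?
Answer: 464755 + √200449 ≈ 4.6520e+5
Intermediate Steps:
457795 + ((-85685 + s) + h(255, -368)) = 457795 + ((-85685 + 92645) + √(255² + (-368)²)) = 457795 + (6960 + √(65025 + 135424)) = 457795 + (6960 + √200449) = 464755 + √200449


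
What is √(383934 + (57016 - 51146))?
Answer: 2*√97451 ≈ 624.34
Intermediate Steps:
√(383934 + (57016 - 51146)) = √(383934 + 5870) = √389804 = 2*√97451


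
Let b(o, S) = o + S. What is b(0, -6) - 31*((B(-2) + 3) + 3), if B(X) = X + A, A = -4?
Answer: -6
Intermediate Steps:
B(X) = -4 + X (B(X) = X - 4 = -4 + X)
b(o, S) = S + o
b(0, -6) - 31*((B(-2) + 3) + 3) = (-6 + 0) - 31*(((-4 - 2) + 3) + 3) = -6 - 31*((-6 + 3) + 3) = -6 - 31*(-3 + 3) = -6 - 31*0 = -6 + 0 = -6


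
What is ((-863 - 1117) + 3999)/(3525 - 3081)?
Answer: 673/148 ≈ 4.5473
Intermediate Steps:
((-863 - 1117) + 3999)/(3525 - 3081) = (-1980 + 3999)/444 = 2019*(1/444) = 673/148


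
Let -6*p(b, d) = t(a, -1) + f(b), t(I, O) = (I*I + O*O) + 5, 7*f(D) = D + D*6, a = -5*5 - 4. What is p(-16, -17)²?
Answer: 76729/4 ≈ 19182.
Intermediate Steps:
a = -29 (a = -25 - 4 = -29)
f(D) = D (f(D) = (D + D*6)/7 = (D + 6*D)/7 = (7*D)/7 = D)
t(I, O) = 5 + I² + O² (t(I, O) = (I² + O²) + 5 = 5 + I² + O²)
p(b, d) = -847/6 - b/6 (p(b, d) = -((5 + (-29)² + (-1)²) + b)/6 = -((5 + 841 + 1) + b)/6 = -(847 + b)/6 = -847/6 - b/6)
p(-16, -17)² = (-847/6 - ⅙*(-16))² = (-847/6 + 8/3)² = (-277/2)² = 76729/4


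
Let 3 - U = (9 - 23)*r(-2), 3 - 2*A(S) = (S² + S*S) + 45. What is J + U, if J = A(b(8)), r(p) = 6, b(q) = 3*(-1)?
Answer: 57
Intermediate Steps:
b(q) = -3
A(S) = -21 - S² (A(S) = 3/2 - ((S² + S*S) + 45)/2 = 3/2 - ((S² + S²) + 45)/2 = 3/2 - (2*S² + 45)/2 = 3/2 - (45 + 2*S²)/2 = 3/2 + (-45/2 - S²) = -21 - S²)
J = -30 (J = -21 - 1*(-3)² = -21 - 1*9 = -21 - 9 = -30)
U = 87 (U = 3 - (9 - 23)*6 = 3 - (-14)*6 = 3 - 1*(-84) = 3 + 84 = 87)
J + U = -30 + 87 = 57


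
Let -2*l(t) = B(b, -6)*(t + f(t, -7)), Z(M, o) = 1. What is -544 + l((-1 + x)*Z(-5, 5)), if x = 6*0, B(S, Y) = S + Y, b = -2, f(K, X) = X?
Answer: -576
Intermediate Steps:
x = 0
l(t) = -28 + 4*t (l(t) = -(-2 - 6)*(t - 7)/2 = -(-4)*(-7 + t) = -(56 - 8*t)/2 = -28 + 4*t)
-544 + l((-1 + x)*Z(-5, 5)) = -544 + (-28 + 4*((-1 + 0)*1)) = -544 + (-28 + 4*(-1*1)) = -544 + (-28 + 4*(-1)) = -544 + (-28 - 4) = -544 - 32 = -576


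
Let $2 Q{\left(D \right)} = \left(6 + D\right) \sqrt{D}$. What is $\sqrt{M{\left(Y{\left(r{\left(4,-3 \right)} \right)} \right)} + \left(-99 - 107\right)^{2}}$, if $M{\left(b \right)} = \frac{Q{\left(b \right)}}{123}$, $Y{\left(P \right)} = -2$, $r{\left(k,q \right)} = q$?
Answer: $\frac{\sqrt{642014244 + 246 i \sqrt{2}}}{123} \approx 206.0 + 5.5814 \cdot 10^{-5} i$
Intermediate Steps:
$Q{\left(D \right)} = \frac{\sqrt{D} \left(6 + D\right)}{2}$ ($Q{\left(D \right)} = \frac{\left(6 + D\right) \sqrt{D}}{2} = \frac{\sqrt{D} \left(6 + D\right)}{2}$)
$M{\left(b \right)} = \frac{\sqrt{b} \left(6 + b\right)}{246}$ ($M{\left(b \right)} = \frac{\frac{1}{2} \sqrt{b} \left(6 + b\right)}{123} = \frac{\sqrt{b} \left(6 + b\right)}{2} \cdot \frac{1}{123} = \frac{\sqrt{b} \left(6 + b\right)}{246}$)
$\sqrt{M{\left(Y{\left(r{\left(4,-3 \right)} \right)} \right)} + \left(-99 - 107\right)^{2}} = \sqrt{\frac{\sqrt{-2} \left(6 - 2\right)}{246} + \left(-99 - 107\right)^{2}} = \sqrt{\frac{1}{246} i \sqrt{2} \cdot 4 + \left(-206\right)^{2}} = \sqrt{\frac{2 i \sqrt{2}}{123} + 42436} = \sqrt{42436 + \frac{2 i \sqrt{2}}{123}}$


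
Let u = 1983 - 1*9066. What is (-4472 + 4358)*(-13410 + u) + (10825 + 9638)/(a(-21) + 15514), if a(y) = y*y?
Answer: 37274123373/15955 ≈ 2.3362e+6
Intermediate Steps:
a(y) = y**2
u = -7083 (u = 1983 - 9066 = -7083)
(-4472 + 4358)*(-13410 + u) + (10825 + 9638)/(a(-21) + 15514) = (-4472 + 4358)*(-13410 - 7083) + (10825 + 9638)/((-21)**2 + 15514) = -114*(-20493) + 20463/(441 + 15514) = 2336202 + 20463/15955 = 37274123373/15955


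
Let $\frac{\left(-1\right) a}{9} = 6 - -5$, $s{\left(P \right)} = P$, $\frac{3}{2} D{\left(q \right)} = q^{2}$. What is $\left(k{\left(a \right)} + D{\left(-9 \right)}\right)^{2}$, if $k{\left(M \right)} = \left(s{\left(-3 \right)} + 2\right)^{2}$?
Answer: $3025$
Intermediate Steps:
$D{\left(q \right)} = \frac{2 q^{2}}{3}$
$a = -99$ ($a = - 9 \left(6 - -5\right) = - 9 \left(6 + 5\right) = \left(-9\right) 11 = -99$)
$k{\left(M \right)} = 1$ ($k{\left(M \right)} = \left(-3 + 2\right)^{2} = \left(-1\right)^{2} = 1$)
$\left(k{\left(a \right)} + D{\left(-9 \right)}\right)^{2} = \left(1 + \frac{2 \left(-9\right)^{2}}{3}\right)^{2} = \left(1 + \frac{2}{3} \cdot 81\right)^{2} = \left(1 + 54\right)^{2} = 55^{2} = 3025$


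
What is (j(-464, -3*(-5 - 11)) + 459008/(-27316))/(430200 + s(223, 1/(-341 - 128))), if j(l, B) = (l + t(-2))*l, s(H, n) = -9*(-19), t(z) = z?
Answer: 164053216/326555951 ≈ 0.50237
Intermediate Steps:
s(H, n) = 171
j(l, B) = l*(-2 + l) (j(l, B) = (l - 2)*l = (-2 + l)*l = l*(-2 + l))
(j(-464, -3*(-5 - 11)) + 459008/(-27316))/(430200 + s(223, 1/(-341 - 128))) = (-464*(-2 - 464) + 459008/(-27316))/(430200 + 171) = (-464*(-466) + 459008*(-1/27316))/430371 = (216224 - 114752/6829)*(1/430371) = (1476478944/6829)*(1/430371) = 164053216/326555951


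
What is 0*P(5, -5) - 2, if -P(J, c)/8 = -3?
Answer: -2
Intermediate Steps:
P(J, c) = 24 (P(J, c) = -8*(-3) = 24)
0*P(5, -5) - 2 = 0*24 - 2 = 0 - 2 = -2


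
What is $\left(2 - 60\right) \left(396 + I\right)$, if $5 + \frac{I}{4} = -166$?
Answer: $16704$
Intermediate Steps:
$I = -684$ ($I = -20 + 4 \left(-166\right) = -20 - 664 = -684$)
$\left(2 - 60\right) \left(396 + I\right) = \left(2 - 60\right) \left(396 - 684\right) = \left(2 - 60\right) \left(-288\right) = \left(-58\right) \left(-288\right) = 16704$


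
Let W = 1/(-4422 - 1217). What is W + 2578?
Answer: 14537341/5639 ≈ 2578.0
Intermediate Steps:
W = -1/5639 (W = 1/(-5639) = -1/5639 ≈ -0.00017734)
W + 2578 = -1/5639 + 2578 = 14537341/5639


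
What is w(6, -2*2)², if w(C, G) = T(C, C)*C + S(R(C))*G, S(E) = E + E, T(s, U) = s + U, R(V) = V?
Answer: 576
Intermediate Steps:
T(s, U) = U + s
S(E) = 2*E
w(C, G) = 2*C² + 2*C*G (w(C, G) = (C + C)*C + (2*C)*G = (2*C)*C + 2*C*G = 2*C² + 2*C*G)
w(6, -2*2)² = (2*6*(6 - 2*2))² = (2*6*(6 - 4))² = (2*6*2)² = 24² = 576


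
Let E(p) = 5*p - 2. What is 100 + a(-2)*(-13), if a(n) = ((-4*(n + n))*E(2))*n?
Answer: 3428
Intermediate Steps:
E(p) = -2 + 5*p
a(n) = -64*n² (a(n) = ((-4*(n + n))*(-2 + 5*2))*n = ((-8*n)*(-2 + 10))*n = (-8*n*8)*n = (-64*n)*n = -64*n²)
100 + a(-2)*(-13) = 100 - 64*(-2)²*(-13) = 100 - 64*4*(-13) = 100 - 256*(-13) = 100 + 3328 = 3428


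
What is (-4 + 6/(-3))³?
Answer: -216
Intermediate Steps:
(-4 + 6/(-3))³ = (-4 - ⅓*6)³ = (-4 - 2)³ = (-6)³ = -216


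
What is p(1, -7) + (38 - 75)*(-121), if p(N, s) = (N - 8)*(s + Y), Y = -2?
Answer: 4540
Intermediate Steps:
p(N, s) = (-8 + N)*(-2 + s) (p(N, s) = (N - 8)*(s - 2) = (-8 + N)*(-2 + s))
p(1, -7) + (38 - 75)*(-121) = (16 - 8*(-7) - 2*1 + 1*(-7)) + (38 - 75)*(-121) = (16 + 56 - 2 - 7) - 37*(-121) = 63 + 4477 = 4540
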